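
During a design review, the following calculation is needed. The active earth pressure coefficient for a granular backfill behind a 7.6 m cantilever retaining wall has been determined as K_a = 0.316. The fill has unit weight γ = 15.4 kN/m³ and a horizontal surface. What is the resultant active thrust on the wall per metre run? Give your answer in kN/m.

141 kN/m

P = ½ K_a γ H² = 0.5 × 0.316 × 15.4 × 7.6² = 140.5 kN/m.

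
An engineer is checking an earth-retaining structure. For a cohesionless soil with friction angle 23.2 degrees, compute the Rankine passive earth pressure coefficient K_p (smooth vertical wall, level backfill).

K_p = (1 + sin φ)/(1 − sin φ) = tan²(45° + 23.2°/2) = 2.300.

2.30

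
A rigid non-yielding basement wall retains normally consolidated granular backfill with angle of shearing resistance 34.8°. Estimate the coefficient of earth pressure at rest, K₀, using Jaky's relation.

K₀ = 1 − sin φ' = 1 − sin 34.8° = 0.4293.

0.429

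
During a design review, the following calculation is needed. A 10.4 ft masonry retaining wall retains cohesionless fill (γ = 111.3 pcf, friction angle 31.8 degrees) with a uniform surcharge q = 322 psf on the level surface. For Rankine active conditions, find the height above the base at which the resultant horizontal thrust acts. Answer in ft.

4.09 ft

K_a = 0.3098.
Triangular part P₁ = ½K_aγH² = 1865 at H/3 = 3.467 ft; rectangular part P₂ = K_a q H = 1037 at H/2 = 5.200 ft.
ȳ = (P₁·3.467 + P₂·5.200)/(P₁+P₂) = 4.086 ft.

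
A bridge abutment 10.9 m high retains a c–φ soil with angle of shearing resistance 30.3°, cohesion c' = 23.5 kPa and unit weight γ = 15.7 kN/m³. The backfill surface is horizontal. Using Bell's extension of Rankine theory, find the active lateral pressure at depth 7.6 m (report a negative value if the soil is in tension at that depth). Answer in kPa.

12.3 kPa

K_a = (1 − sin φ)/(1 + sin φ) = 0.3293.
σ_a = K_a γ z − 2c√K_a = 0.3293×15.7×7.6 − 2×23.5×0.5739 = 12.32 kPa.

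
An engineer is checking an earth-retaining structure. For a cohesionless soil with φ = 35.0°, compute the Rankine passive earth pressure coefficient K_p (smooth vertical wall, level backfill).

K_p = (1 + sin φ)/(1 − sin φ) = tan²(45° + 35.0°/2) = 3.690.

3.69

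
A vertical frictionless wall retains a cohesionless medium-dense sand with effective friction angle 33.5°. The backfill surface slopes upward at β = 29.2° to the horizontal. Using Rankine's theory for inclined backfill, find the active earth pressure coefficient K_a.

K_a = cos β · (cos β − √(cos²β − cos²φ)) / (cos β + √(cos²β − cos²φ)).
cos β = 0.8729, cos φ = 0.8339, √(cos²β − cos²φ) = 0.2581.
K_a = 0.8729 × (0.8729 − 0.2581)/(0.8729 + 0.2581) = 0.4745.

0.474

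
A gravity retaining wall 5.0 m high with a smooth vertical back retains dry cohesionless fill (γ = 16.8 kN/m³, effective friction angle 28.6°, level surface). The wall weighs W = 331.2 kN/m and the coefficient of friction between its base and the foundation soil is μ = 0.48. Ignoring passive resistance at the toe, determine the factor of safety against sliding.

K_a = tan²(45° − 28.6°/2) = 0.3525.
P_a = ½K_aγH² = 0.5×0.3525×16.8×5.0² = 74.03 kN/m, acting at H/3 = 1.667 m above the base.
FS_sliding = μW / P_a = 0.48×331.2 / 74.03 = 2.147.

2.15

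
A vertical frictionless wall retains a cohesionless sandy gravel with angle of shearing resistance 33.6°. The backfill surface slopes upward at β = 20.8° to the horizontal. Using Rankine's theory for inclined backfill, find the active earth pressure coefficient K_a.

K_a = cos β · (cos β − √(cos²β − cos²φ)) / (cos β + √(cos²β − cos²φ)).
cos β = 0.9348, cos φ = 0.8329, √(cos²β − cos²φ) = 0.4244.
K_a = 0.9348 × (0.9348 − 0.4244)/(0.9348 + 0.4244) = 0.3510.

0.351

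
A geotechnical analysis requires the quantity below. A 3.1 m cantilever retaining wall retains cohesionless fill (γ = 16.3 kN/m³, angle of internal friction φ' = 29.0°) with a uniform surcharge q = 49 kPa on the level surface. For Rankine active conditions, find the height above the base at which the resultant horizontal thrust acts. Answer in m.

K_a = 0.3470.
Triangular part P₁ = ½K_aγH² = 27.18 at H/3 = 1.033 m; rectangular part P₂ = K_a q H = 52.71 at H/2 = 1.550 m.
ȳ = (P₁·1.033 + P₂·1.550)/(P₁+P₂) = 1.374 m.

1.37 m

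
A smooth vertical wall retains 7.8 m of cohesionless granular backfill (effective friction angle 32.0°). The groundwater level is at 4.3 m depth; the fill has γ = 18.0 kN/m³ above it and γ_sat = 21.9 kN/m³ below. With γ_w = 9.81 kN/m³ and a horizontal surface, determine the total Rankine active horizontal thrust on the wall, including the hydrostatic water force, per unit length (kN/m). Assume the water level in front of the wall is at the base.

K_a = tan²(45° − φ/2) = 0.3073.
γ' = 21.9 − 9.81 = 12.09 kN/m³. Depth below WT = 3.5 m.
σ'_h at WT = K_a γ d_w = 23.78 kPa; at base = 23.78 + K_a γ' × 3.5 = 36.78 kPa.
P₁ (0–4.3 m) = ½×23.78×4.3 = 51.13. P₂ (4.3–7.8 m) = ½(23.78+36.78)×3.5 = 106.0.
P_w = ½ γ_w h₂² = 0.5×9.81×3.5² = 60.09. Total = 51.13+106.0+60.09 = 217.2 kN/m.

217 kN/m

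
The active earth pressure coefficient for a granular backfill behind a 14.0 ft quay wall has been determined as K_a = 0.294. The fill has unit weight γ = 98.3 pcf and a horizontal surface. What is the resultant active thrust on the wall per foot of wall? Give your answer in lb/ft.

2830 lb/ft

P = ½ K_a γ H² = 0.5 × 0.294 × 98.3 × 14.0² = 2832 lb/ft.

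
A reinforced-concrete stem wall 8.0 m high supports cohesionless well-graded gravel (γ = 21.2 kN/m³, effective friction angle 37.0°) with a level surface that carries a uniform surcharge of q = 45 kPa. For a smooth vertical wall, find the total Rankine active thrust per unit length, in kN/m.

K_a = tan²(45° − φ/2) = 0.2486.
Soil triangle: ½ K_a γ H² = 0.5×0.2486×21.2×8.0² = 168.6 kN/m.
Surcharge rectangle: K_a q H = 0.2486×45×8.0 = 89.49 kN/m.
Total = 168.6 + 89.49 = 258.1 kN/m.

258 kN/m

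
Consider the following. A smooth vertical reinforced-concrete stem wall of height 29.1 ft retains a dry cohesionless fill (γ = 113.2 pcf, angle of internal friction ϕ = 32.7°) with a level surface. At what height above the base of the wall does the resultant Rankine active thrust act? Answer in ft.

K_a = 0.2985.
The pressure distribution is triangular, so the resultant acts at H/3 above the base = 29.1/3 = 9.700 ft.

9.70 ft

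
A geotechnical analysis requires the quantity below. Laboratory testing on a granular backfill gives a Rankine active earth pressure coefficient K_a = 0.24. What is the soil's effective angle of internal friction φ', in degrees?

37.8°

K_a = tan²(45° − φ/2) ⇒ 45° − φ/2 = arctan(√0.24) = 26.10°.
φ = 2(45° − 26.10°) = 37.80°.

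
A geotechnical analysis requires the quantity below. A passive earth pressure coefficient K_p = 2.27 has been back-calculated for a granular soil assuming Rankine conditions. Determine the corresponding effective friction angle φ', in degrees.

22.9°

K_p = (1+sin φ)/(1−sin φ) ⇒ sin φ = (K_p − 1)/(K_p + 1) = 0.3884.
φ = arcsin(0.3884) = 22.85°.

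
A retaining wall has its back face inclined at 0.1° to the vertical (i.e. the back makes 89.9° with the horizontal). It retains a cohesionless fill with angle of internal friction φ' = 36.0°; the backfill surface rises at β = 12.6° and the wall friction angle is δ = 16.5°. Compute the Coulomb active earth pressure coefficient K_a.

K_a = sin²(α+φ) / [sin²α · sin(α−δ) · (1 + √{sin(φ+δ)sin(φ−β) / (sin(α−δ)sin(α+β))})²].
With α = 89.9°, φ = 36.0°, δ = 16.5°, β = 12.6°: K_a = 0.2742.

0.274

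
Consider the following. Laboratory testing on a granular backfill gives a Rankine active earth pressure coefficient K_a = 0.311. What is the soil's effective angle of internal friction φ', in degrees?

31.7°

K_a = tan²(45° − φ/2) ⇒ 45° − φ/2 = arctan(√0.311) = 29.15°.
φ = 2(45° − 29.15°) = 31.71°.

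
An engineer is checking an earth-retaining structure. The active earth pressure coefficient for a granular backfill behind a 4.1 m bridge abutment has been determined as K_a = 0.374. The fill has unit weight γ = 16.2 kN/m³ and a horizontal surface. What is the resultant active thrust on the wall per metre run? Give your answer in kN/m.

P = ½ K_a γ H² = 0.5 × 0.374 × 16.2 × 4.1² = 50.92 kN/m.

50.9 kN/m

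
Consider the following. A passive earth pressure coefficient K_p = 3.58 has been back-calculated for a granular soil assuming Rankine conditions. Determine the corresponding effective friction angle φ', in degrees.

34.3°

K_p = (1+sin φ)/(1−sin φ) ⇒ sin φ = (K_p − 1)/(K_p + 1) = 0.5633.
φ = arcsin(0.5633) = 34.29°.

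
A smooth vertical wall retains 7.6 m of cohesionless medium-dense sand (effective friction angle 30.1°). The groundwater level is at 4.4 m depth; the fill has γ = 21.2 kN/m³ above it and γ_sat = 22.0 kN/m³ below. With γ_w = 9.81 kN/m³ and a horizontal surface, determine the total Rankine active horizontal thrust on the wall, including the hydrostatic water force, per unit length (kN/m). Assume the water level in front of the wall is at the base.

238 kN/m

K_a = tan²(45° − φ/2) = 0.3320.
γ' = 22.0 − 9.81 = 12.19 kN/m³. Depth below WT = 3.2 m.
σ'_h at WT = K_a γ d_w = 30.97 kPa; at base = 30.97 + K_a γ' × 3.2 = 43.92 kPa.
P₁ (0–4.4 m) = ½×30.97×4.4 = 68.13. P₂ (4.4–7.6 m) = ½(30.97+43.92)×3.2 = 119.8.
P_w = ½ γ_w h₂² = 0.5×9.81×3.2² = 50.23. Total = 68.13+119.8+50.23 = 238.2 kN/m.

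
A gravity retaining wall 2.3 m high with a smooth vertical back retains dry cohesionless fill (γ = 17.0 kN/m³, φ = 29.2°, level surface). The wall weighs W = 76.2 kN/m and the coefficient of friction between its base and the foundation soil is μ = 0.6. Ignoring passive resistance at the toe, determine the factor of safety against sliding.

2.95

K_a = tan²(45° − 29.2°/2) = 0.3442.
P_a = ½K_aγH² = 0.5×0.3442×17.0×2.3² = 15.48 kN/m, acting at H/3 = 0.7667 m above the base.
FS_sliding = μW / P_a = 0.6×76.2 / 15.48 = 2.954.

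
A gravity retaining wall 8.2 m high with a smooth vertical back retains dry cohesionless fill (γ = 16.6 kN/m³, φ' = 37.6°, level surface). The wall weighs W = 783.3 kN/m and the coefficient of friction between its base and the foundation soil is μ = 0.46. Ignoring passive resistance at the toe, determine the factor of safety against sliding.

2.67

K_a = tan²(45° − 37.6°/2) = 0.2421.
P_a = ½K_aγH² = 0.5×0.2421×16.6×8.2² = 135.1 kN/m, acting at H/3 = 2.733 m above the base.
FS_sliding = μW / P_a = 0.46×783.3 / 135.1 = 2.667.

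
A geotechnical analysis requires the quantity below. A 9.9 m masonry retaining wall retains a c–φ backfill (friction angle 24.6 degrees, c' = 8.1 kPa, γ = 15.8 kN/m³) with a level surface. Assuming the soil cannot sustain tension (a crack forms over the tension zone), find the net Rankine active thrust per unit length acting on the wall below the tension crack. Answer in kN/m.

224 kN/m

K_a = 0.4121; √K_a = 0.6420.
Tension-crack depth z_c = 2c/(γ√K_a) = 2×8.1/(15.8×0.6420) = 1.597 m.
σ_a at base = K_a γ H − 2c√K_a = 0.4121×15.8×9.9 − 2×8.1×0.6420 = 54.07 kPa.
P_a = ½ × 54.07 × (H − z_c) = 0.5×54.07×8.303 = 224.5 kN/m.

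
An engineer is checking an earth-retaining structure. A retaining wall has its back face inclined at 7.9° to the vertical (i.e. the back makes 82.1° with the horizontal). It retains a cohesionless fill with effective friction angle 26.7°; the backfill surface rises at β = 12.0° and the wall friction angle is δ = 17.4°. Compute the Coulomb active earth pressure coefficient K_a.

0.486

K_a = sin²(α+φ) / [sin²α · sin(α−δ) · (1 + √{sin(φ+δ)sin(φ−β) / (sin(α−δ)sin(α+β))})²].
With α = 82.1°, φ = 26.7°, δ = 17.4°, β = 12.0°: K_a = 0.4855.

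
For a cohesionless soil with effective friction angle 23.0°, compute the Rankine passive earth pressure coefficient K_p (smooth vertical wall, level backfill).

2.28

K_p = (1 + sin φ)/(1 − sin φ) = tan²(45° + 23.0°/2) = 2.283.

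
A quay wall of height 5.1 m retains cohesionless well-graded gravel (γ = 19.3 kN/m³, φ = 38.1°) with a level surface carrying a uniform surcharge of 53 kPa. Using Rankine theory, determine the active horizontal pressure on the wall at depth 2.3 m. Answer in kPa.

K_a = (1 − sin φ)/(1 + sin φ) = 0.2368.
σ_v = γz + q = 19.3 × 2.3 + 53 = 97.39 kPa.
σ_h = K_a σ_v = 0.2368 × 97.39 = 23.06 kPa.

23.1 kPa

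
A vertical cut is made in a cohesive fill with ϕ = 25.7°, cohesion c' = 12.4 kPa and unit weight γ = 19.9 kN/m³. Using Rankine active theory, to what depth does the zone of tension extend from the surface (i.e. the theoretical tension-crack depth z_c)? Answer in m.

1.98 m

K_a = tan²(45° − 25.7°/2) = 0.3950; √K_a = 0.6285.
The active pressure is zero where K_a γ z = 2c√K_a, so z_c = 2c/(γ√K_a) = 2×12.4/(19.9×0.6285) = 1.983 m.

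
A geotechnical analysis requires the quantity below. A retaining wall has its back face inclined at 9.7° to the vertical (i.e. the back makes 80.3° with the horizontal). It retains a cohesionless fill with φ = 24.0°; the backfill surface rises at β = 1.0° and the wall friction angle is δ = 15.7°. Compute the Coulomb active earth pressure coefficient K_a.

K_a = sin²(α+φ) / [sin²α · sin(α−δ) · (1 + √{sin(φ+δ)sin(φ−β) / (sin(α−δ)sin(α+β))})²].
With α = 80.3°, φ = 24.0°, δ = 15.7°, β = 1.0°: K_a = 0.4578.

0.458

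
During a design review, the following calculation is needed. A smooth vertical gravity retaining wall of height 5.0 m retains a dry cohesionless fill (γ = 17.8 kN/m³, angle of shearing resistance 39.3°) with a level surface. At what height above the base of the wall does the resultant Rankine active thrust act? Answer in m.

K_a = 0.2245.
The pressure distribution is triangular, so the resultant acts at H/3 above the base = 5.0/3 = 1.667 m.

1.67 m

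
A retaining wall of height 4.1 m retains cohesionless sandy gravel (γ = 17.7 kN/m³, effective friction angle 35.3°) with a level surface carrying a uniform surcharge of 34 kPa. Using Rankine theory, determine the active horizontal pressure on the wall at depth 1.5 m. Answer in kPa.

16.2 kPa

K_a = (1 − sin φ)/(1 + sin φ) = 0.2675.
σ_v = γz + q = 17.7 × 1.5 + 34 = 60.55 kPa.
σ_h = K_a σ_v = 0.2675 × 60.55 = 16.20 kPa.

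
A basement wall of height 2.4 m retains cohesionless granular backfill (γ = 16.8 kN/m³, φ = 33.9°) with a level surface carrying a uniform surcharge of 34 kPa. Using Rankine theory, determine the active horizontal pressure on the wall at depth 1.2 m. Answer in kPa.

15.4 kPa

K_a = (1 − sin φ)/(1 + sin φ) = 0.2839.
σ_v = γz + q = 16.8 × 1.2 + 34 = 54.16 kPa.
σ_h = K_a σ_v = 0.2839 × 54.16 = 15.38 kPa.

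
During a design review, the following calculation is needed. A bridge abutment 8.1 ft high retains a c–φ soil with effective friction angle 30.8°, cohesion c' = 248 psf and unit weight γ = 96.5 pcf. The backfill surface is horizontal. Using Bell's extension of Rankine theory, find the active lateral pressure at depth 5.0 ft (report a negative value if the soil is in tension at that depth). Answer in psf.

K_a = (1 − sin φ)/(1 + sin φ) = 0.3227.
σ_a = K_a γ z − 2c√K_a = 0.3227×96.5×5.0 − 2×248×0.5681 = -126.1 psf.

-126 psf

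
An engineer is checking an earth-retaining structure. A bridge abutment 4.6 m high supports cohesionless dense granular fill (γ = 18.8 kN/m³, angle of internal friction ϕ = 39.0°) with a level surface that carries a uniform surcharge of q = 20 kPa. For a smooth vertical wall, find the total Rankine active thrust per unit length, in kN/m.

66.2 kN/m

K_a = tan²(45° − φ/2) = 0.2275.
Soil triangle: ½ K_a γ H² = 0.5×0.2275×18.8×4.6² = 45.25 kN/m.
Surcharge rectangle: K_a q H = 0.2275×20×4.6 = 20.93 kN/m.
Total = 45.25 + 20.93 = 66.18 kN/m.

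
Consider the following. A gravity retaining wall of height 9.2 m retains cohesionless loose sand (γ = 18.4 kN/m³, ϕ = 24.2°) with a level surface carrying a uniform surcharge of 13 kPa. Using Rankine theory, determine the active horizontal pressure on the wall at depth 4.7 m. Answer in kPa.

K_a = (1 − sin φ)/(1 + sin φ) = 0.4185.
σ_v = γz + q = 18.4 × 4.7 + 13 = 99.48 kPa.
σ_h = K_a σ_v = 0.4185 × 99.48 = 41.63 kPa.

41.6 kPa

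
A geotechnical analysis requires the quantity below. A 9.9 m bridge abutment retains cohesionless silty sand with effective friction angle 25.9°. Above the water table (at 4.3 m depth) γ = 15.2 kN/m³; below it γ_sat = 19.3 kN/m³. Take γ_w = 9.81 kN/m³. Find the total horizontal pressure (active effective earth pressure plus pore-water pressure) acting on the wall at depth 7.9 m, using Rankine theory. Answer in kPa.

74.3 kPa

K_a = (1 − sin φ)/(1 + sin φ) = 0.3920.
γ' = 19.3 − 9.81 = 9.490 kN/m³.
Effective vertical stress at 7.9 m: σ'_v = 15.2×4.3 + 9.490×3.60 = 99.52 kPa.
σ'_h = K_a σ'_v = 0.3920 × 99.52 = 39.01 kPa; u = γ_w × 3.60 = 35.32 kPa.
Total σ_h = 39.01 + 35.32 = 74.33 kPa.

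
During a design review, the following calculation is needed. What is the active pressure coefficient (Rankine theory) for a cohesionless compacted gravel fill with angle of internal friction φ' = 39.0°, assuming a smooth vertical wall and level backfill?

K_a = (1 − sin φ)/(1 + sin φ) = (1 − sin 39.0°)/(1 + sin 39.0°) = 0.2275.

0.228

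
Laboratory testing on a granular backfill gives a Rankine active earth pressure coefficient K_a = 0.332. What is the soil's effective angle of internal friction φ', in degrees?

30.1°

K_a = tan²(45° − φ/2) ⇒ 45° − φ/2 = arctan(√0.332) = 29.95°.
φ = 2(45° − 29.95°) = 30.10°.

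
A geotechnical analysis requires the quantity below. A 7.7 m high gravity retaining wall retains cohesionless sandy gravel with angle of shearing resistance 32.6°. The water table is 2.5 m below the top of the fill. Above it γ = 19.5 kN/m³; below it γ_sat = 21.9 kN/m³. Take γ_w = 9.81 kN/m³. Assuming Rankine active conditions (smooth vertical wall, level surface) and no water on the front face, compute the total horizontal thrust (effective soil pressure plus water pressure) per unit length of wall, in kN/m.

K_a = tan²(45° − φ/2) = 0.2997.
γ' = 21.9 − 9.81 = 12.09 kN/m³. Depth below WT = 5.2 m.
σ'_h at WT = K_a γ d_w = 14.61 kPa; at base = 14.61 + K_a γ' × 5.2 = 33.46 kPa.
P₁ (0–2.5 m) = ½×14.61×2.5 = 18.27. P₂ (2.5–7.7 m) = ½(14.61+33.46)×5.2 = 125.0.
P_w = ½ γ_w h₂² = 0.5×9.81×5.2² = 132.6. Total = 18.27+125.0+132.6 = 275.9 kN/m.

276 kN/m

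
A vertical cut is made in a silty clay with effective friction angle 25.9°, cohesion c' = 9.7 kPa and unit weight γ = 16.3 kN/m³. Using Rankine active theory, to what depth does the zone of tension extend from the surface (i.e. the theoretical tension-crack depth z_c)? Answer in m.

K_a = tan²(45° − 25.9°/2) = 0.3920; √K_a = 0.6261.
The active pressure is zero where K_a γ z = 2c√K_a, so z_c = 2c/(γ√K_a) = 2×9.7/(16.3×0.6261) = 1.901 m.

1.90 m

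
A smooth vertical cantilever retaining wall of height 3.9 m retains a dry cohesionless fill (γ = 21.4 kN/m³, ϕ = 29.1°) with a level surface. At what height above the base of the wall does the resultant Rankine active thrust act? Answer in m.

1.30 m

K_a = 0.3456.
The pressure distribution is triangular, so the resultant acts at H/3 above the base = 3.9/3 = 1.300 m.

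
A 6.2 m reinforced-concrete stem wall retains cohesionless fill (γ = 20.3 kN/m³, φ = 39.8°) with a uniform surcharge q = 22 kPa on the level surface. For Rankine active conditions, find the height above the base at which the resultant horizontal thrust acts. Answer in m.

K_a = 0.2194.
Triangular part P₁ = ½K_aγH² = 85.61 at H/3 = 2.067 m; rectangular part P₂ = K_a q H = 29.93 at H/2 = 3.100 m.
ȳ = (P₁·2.067 + P₂·3.100)/(P₁+P₂) = 2.334 m.

2.33 m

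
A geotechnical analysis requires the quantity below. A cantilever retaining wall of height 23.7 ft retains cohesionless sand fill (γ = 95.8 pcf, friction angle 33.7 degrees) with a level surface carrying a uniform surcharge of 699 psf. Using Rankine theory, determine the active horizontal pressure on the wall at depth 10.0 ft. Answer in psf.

K_a = (1 − sin φ)/(1 + sin φ) = 0.2863.
σ_v = γz + q = 95.8 × 10.0 + 699 = 1657 psf.
σ_h = K_a σ_v = 0.2863 × 1657 = 474.4 psf.

474 psf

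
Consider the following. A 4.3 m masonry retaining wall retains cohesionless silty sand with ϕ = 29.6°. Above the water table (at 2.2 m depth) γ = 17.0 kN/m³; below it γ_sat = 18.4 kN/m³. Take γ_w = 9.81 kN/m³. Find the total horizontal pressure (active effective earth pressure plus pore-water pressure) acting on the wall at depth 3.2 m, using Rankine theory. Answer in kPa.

25.4 kPa

K_a = (1 − sin φ)/(1 + sin φ) = 0.3387.
γ' = 18.4 − 9.81 = 8.590 kN/m³.
Effective vertical stress at 3.2 m: σ'_v = 17.0×2.2 + 8.590×1.00 = 45.99 kPa.
σ'_h = K_a σ'_v = 0.3387 × 45.99 = 15.58 kPa; u = γ_w × 1.00 = 9.810 kPa.
Total σ_h = 15.58 + 9.810 = 25.39 kPa.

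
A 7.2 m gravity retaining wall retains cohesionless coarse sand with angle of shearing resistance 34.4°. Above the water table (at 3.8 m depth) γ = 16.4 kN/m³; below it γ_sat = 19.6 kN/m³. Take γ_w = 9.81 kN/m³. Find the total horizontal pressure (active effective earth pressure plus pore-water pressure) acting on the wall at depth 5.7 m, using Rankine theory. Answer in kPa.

41.1 kPa

K_a = (1 − sin φ)/(1 + sin φ) = 0.2780.
γ' = 19.6 − 9.81 = 9.790 kN/m³.
Effective vertical stress at 5.7 m: σ'_v = 16.4×3.8 + 9.790×1.90 = 80.92 kPa.
σ'_h = K_a σ'_v = 0.2780 × 80.92 = 22.49 kPa; u = γ_w × 1.90 = 18.64 kPa.
Total σ_h = 22.49 + 18.64 = 41.13 kPa.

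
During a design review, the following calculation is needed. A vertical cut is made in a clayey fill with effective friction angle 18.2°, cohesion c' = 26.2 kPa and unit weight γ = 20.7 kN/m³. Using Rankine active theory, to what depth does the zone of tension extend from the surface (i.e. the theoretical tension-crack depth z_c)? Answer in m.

K_a = tan²(45° − 18.2°/2) = 0.5240; √K_a = 0.7239.
The active pressure is zero where K_a γ z = 2c√K_a, so z_c = 2c/(γ√K_a) = 2×26.2/(20.7×0.7239) = 3.497 m.

3.50 m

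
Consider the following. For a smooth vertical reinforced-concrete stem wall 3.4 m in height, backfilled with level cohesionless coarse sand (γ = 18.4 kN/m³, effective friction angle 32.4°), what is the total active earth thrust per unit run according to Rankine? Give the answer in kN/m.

K_a = tan²(45° − φ/2) = 0.3022.
P_a = ½ K_a γ H² = 0.5 × 0.3022 × 18.4 × 3.4² = 32.14 kN/m.

32.1 kN/m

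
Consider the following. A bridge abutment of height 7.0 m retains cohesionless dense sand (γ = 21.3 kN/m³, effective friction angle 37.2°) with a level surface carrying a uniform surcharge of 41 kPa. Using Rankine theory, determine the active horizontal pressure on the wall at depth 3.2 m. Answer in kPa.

26.9 kPa

K_a = (1 − sin φ)/(1 + sin φ) = 0.2464.
σ_v = γz + q = 21.3 × 3.2 + 41 = 109.2 kPa.
σ_h = K_a σ_v = 0.2464 × 109.2 = 26.90 kPa.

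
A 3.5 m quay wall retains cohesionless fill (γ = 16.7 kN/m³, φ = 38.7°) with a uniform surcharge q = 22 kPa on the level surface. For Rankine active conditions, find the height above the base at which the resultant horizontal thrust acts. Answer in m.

K_a = 0.2306.
Triangular part P₁ = ½K_aγH² = 23.59 at H/3 = 1.167 m; rectangular part P₂ = K_a q H = 17.76 at H/2 = 1.750 m.
ȳ = (P₁·1.167 + P₂·1.750)/(P₁+P₂) = 1.417 m.

1.42 m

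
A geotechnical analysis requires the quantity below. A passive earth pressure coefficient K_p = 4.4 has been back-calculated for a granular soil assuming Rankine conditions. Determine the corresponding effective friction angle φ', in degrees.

K_p = (1+sin φ)/(1−sin φ) ⇒ sin φ = (K_p − 1)/(K_p + 1) = 0.6296.
φ = arcsin(0.6296) = 39.02°.

39.0°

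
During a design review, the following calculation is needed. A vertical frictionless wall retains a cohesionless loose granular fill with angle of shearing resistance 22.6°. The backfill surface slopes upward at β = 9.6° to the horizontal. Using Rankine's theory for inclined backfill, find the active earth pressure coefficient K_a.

K_a = cos β · (cos β − √(cos²β − cos²φ)) / (cos β + √(cos²β − cos²φ)).
cos β = 0.9860, cos φ = 0.9232, √(cos²β − cos²φ) = 0.3462.
K_a = 0.9860 × (0.9860 − 0.3462)/(0.9860 + 0.3462) = 0.4735.

0.474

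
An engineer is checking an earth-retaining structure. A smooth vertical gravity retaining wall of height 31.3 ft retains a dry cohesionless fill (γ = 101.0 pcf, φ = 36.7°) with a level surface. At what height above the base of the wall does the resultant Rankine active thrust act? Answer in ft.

K_a = 0.2519.
The pressure distribution is triangular, so the resultant acts at H/3 above the base = 31.3/3 = 10.43 ft.

10.4 ft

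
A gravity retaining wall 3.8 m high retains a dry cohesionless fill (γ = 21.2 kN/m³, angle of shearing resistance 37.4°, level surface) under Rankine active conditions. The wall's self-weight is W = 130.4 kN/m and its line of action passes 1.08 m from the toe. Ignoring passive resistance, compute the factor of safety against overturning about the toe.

K_a = tan²(45° − 37.4°/2) = 0.2443.
P_a = ½K_aγH² = 0.5×0.2443×21.2×3.8² = 37.39 kN/m, acting at H/3 = 1.267 m above the base.
Overturning moment M_o = P_a × H/3 = 37.39 × 1.267 = 47.36.
Resisting moment M_r = W × 1.08 = 130.4 × 1.08 = 140.8.
FS_overturning = M_r/M_o = 140.8/47.36 = 2.974.

2.97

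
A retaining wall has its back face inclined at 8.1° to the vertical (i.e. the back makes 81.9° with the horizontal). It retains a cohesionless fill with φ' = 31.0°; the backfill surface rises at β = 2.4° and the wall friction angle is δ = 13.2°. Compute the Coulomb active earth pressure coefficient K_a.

K_a = sin²(α+φ) / [sin²α · sin(α−δ) · (1 + √{sin(φ+δ)sin(φ−β) / (sin(α−δ)sin(α+β))})²].
With α = 81.9°, φ = 31.0°, δ = 13.2°, β = 2.4°: K_a = 0.3630.

0.363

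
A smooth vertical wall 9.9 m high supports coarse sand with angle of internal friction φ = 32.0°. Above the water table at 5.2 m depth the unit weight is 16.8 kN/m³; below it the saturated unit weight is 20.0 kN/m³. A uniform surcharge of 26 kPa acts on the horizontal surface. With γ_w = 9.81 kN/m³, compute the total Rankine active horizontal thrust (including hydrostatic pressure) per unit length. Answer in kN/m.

418 kN/m

K_a = tan²(45° − φ/2) = 0.3073.
γ' = 20.0 − 9.81 = 10.19 kN/m³. h₂ = H − d_w = 4.7 m.
σ'_h: at surface K_a·q = 7.989; at WT K_a(q+γd_w) = 34.83; at base K_a(q+γd_w+γ'h₂) = 49.55 kPa.
P₁ = ½(7.989+34.83)×5.2 = 111.3; P₂ = ½(34.83+49.55)×4.7 = 198.3; P_w = ½γ_w h₂² = 108.4.
Total = 111.3+198.3+108.4 = 418.0 kN/m.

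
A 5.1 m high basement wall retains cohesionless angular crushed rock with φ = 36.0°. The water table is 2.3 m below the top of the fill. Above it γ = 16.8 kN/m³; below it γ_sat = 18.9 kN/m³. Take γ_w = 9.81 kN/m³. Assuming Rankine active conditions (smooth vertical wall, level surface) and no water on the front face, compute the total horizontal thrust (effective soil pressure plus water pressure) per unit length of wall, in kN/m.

K_a = tan²(45° − φ/2) = 0.2596.
γ' = 18.9 − 9.81 = 9.090 kN/m³. Depth below WT = 2.8 m.
σ'_h at WT = K_a γ d_w = 10.03 kPa; at base = 10.03 + K_a γ' × 2.8 = 16.64 kPa.
P₁ (0–2.3 m) = ½×10.03×2.3 = 11.54. P₂ (2.3–5.1 m) = ½(10.03+16.64)×2.8 = 37.34.
P_w = ½ γ_w h₂² = 0.5×9.81×2.8² = 38.46. Total = 11.54+37.34+38.46 = 87.33 kN/m.

87.3 kN/m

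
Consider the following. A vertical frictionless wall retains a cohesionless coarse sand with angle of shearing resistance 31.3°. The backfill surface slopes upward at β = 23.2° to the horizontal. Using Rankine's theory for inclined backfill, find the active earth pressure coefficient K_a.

K_a = cos β · (cos β − √(cos²β − cos²φ)) / (cos β + √(cos²β − cos²φ)).
cos β = 0.9191, cos φ = 0.8545, √(cos²β − cos²φ) = 0.3387.
K_a = 0.9191 × (0.9191 − 0.3387)/(0.9191 + 0.3387) = 0.4242.

0.424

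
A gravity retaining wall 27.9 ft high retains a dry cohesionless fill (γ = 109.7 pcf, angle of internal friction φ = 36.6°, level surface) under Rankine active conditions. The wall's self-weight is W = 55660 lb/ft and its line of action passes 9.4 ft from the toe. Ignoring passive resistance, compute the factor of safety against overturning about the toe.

K_a = tan²(45° − 36.6°/2) = 0.2530.
P_a = ½K_aγH² = 0.5×0.2530×109.7×27.9² = 10800 lb/ft, acting at H/3 = 9.300 ft above the base.
Overturning moment M_o = P_a × H/3 = 10800 × 9.300 = 100400.
Resisting moment M_r = W × 9.4 = 55660 × 9.4 = 523200.
FS_overturning = M_r/M_o = 523200/100400 = 5.209.

5.21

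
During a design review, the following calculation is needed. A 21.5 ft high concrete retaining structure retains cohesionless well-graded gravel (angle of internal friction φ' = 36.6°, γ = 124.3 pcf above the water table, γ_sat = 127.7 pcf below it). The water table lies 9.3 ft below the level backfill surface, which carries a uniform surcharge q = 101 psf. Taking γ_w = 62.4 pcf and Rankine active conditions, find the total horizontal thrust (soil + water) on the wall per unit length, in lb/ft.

K_a = tan²(45° − φ/2) = 0.2530.
γ' = 127.7 − 62.4 = 65.30 pcf. h₂ = H − d_w = 12.2 ft.
σ'_h: at surface K_a·q = 25.55; at WT K_a(q+γd_w) = 318.0; at base K_a(q+γd_w+γ'h₂) = 519.5 psf.
P₁ = ½(25.55+318.0)×9.3 = 1597; P₂ = ½(318.0+519.5)×12.2 = 5108; P_w = ½γ_w h₂² = 4644.
Total = 1597+5108+4644 = 11350 lb/ft.

11300 lb/ft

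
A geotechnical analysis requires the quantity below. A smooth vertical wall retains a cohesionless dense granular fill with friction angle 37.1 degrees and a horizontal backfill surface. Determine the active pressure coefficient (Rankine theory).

0.247

K_a = tan²(45° − φ/2) = tan²(26.45°) = 0.2475.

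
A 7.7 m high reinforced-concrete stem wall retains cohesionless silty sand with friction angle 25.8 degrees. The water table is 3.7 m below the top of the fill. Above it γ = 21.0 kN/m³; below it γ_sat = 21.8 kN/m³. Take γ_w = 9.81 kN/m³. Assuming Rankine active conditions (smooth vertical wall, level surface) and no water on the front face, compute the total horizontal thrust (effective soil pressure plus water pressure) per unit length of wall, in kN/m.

K_a = tan²(45° − φ/2) = 0.3935.
γ' = 21.8 − 9.81 = 11.99 kN/m³. Depth below WT = 4.0 m.
σ'_h at WT = K_a γ d_w = 30.58 kPa; at base = 30.58 + K_a γ' × 4.0 = 49.45 kPa.
P₁ (0–3.7 m) = ½×30.58×3.7 = 56.56. P₂ (3.7–7.7 m) = ½(30.58+49.45)×4.0 = 160.0.
P_w = ½ γ_w h₂² = 0.5×9.81×4.0² = 78.48. Total = 56.56+160.0+78.48 = 295.1 kN/m.

295 kN/m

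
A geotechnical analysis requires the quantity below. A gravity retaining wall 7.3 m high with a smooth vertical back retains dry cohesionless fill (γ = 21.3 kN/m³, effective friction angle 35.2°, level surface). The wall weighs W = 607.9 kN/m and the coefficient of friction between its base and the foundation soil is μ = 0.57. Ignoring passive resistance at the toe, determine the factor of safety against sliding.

K_a = tan²(45° − 35.2°/2) = 0.2687.
P_a = ½K_aγH² = 0.5×0.2687×21.3×7.3² = 152.5 kN/m, acting at H/3 = 2.433 m above the base.
FS_sliding = μW / P_a = 0.57×607.9 / 152.5 = 2.272.

2.27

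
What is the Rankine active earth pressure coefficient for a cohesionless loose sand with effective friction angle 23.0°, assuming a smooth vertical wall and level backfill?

0.438

K_a = (1 − sin φ)/(1 + sin φ) = (1 − sin 23.0°)/(1 + sin 23.0°) = 0.4381.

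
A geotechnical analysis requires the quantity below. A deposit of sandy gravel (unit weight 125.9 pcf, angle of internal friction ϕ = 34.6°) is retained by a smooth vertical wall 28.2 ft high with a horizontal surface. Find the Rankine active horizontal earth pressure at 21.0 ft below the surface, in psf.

729 psf

K_a = (1 − sin φ)/(1 + sin φ) = 0.2756.
σ_h = K_a γ z = 0.2756 × 125.9 × 21.0 = 728.8 psf.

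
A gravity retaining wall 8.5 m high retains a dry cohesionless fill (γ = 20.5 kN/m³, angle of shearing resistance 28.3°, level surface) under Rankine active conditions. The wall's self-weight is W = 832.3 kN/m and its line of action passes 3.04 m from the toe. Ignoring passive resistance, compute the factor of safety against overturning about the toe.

K_a = tan²(45° − 28.3°/2) = 0.3568.
P_a = ½K_aγH² = 0.5×0.3568×20.5×8.5² = 264.2 kN/m, acting at H/3 = 2.833 m above the base.
Overturning moment M_o = P_a × H/3 = 264.2 × 2.833 = 748.6.
Resisting moment M_r = W × 3.04 = 832.3 × 3.04 = 2530.
FS_overturning = M_r/M_o = 2530/748.6 = 3.380.

3.38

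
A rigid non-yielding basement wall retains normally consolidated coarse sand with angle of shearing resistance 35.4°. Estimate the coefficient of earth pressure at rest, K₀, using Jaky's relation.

K₀ = 1 − sin φ' = 1 − sin 35.4° = 0.4207.

0.421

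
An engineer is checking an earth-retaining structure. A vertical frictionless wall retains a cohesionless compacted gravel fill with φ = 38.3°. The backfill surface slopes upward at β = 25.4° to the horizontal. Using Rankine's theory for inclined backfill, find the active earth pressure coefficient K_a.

0.305

K_a = cos β · (cos β − √(cos²β − cos²φ)) / (cos β + √(cos²β − cos²φ)).
cos β = 0.9033, cos φ = 0.7848, √(cos²β − cos²φ) = 0.4474.
K_a = 0.9033 × (0.9033 − 0.4474)/(0.9033 + 0.4474) = 0.3049.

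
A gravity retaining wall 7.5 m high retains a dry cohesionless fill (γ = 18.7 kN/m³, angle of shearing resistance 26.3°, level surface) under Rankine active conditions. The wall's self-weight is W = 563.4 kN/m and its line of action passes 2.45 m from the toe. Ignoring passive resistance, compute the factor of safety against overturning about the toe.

2.72

K_a = tan²(45° − 26.3°/2) = 0.3859.
P_a = ½K_aγH² = 0.5×0.3859×18.7×7.5² = 203.0 kN/m, acting at H/3 = 2.500 m above the base.
Overturning moment M_o = P_a × H/3 = 203.0 × 2.500 = 507.4.
Resisting moment M_r = W × 2.45 = 563.4 × 2.45 = 1380.
FS_overturning = M_r/M_o = 1380/507.4 = 2.720.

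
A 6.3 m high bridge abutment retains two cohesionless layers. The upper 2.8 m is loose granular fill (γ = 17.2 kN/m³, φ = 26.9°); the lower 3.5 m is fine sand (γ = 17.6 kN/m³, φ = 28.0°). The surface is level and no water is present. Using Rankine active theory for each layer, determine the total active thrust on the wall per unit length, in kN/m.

125 kN/m

K_a1 = tan²(45°−26.9°/2) = 0.3770; K_a2 = tan²(45°−28.0°/2) = 0.3610.
Layer 1: σ at base = K_a1 γ₁ h₁ = 18.16 kPa; P₁ = ½×18.16×2.8 = 25.42.
Layer 2: σ_v at top = γ₁h₁ = 48.16; σ_h top = K_a2×48.16 = 17.39; σ_h base = K_a2×(48.16+17.6×3.5) = 39.63.
P₂ = ½(17.39+39.63)×3.5 = 99.78. Total P_a = 25.42+99.78 = 125.2 kN/m.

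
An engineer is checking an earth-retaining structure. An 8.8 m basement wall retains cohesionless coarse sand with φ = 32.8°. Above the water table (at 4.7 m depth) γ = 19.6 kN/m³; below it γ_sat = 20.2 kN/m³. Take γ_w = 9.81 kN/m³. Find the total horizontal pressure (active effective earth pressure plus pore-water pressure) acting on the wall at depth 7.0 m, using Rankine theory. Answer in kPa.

57.1 kPa

K_a = (1 − sin φ)/(1 + sin φ) = 0.2973.
γ' = 20.2 − 9.81 = 10.39 kN/m³.
Effective vertical stress at 7.0 m: σ'_v = 19.6×4.7 + 10.39×2.30 = 116.0 kPa.
σ'_h = K_a σ'_v = 0.2973 × 116.0 = 34.49 kPa; u = γ_w × 2.30 = 22.56 kPa.
Total σ_h = 34.49 + 22.56 = 57.05 kPa.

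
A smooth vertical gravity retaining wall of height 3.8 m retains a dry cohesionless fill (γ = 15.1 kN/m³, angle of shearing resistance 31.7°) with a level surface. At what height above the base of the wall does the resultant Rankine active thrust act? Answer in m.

1.27 m

K_a = 0.3111.
The pressure distribution is triangular, so the resultant acts at H/3 above the base = 3.8/3 = 1.267 m.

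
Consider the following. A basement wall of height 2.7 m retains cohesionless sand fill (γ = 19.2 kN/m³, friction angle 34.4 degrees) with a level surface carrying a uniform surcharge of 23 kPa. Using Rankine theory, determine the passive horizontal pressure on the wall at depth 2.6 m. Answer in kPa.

K_p = (1 + sin φ)/(1 − sin φ) = 3.597.
σ_v = γz + q = 19.2 × 2.6 + 23 = 72.92 kPa.
σ_h = K_p σ_v = 3.597 × 72.92 = 262.3 kPa.

262 kPa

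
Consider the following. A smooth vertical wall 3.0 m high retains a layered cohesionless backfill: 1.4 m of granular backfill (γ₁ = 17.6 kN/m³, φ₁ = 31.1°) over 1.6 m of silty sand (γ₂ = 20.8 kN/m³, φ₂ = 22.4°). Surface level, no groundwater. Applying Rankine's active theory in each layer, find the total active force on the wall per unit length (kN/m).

K_a1 = tan²(45°−31.1°/2) = 0.3188; K_a2 = tan²(45°−22.4°/2) = 0.4482.
Layer 1: σ at base = K_a1 γ₁ h₁ = 7.855 kPa; P₁ = ½×7.855×1.4 = 5.499.
Layer 2: σ_v at top = γ₁h₁ = 24.64; σ_h top = K_a2×24.64 = 11.04; σ_h base = K_a2×(24.64+20.8×1.6) = 25.96.
P₂ = ½(11.04+25.96)×1.6 = 29.60. Total P_a = 5.499+29.60 = 35.10 kN/m.

35.1 kN/m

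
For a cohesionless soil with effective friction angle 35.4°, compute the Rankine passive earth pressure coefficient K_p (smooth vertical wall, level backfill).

3.75

K_p = (1 + sin φ)/(1 − sin φ) = tan²(45° + 35.4°/2) = 3.754.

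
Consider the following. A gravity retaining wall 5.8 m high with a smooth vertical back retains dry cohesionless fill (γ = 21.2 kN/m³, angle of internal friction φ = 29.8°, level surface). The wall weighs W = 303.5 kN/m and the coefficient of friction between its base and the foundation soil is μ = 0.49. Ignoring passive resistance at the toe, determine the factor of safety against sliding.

K_a = tan²(45° − 29.8°/2) = 0.3360.
P_a = ½K_aγH² = 0.5×0.3360×21.2×5.8² = 119.8 kN/m, acting at H/3 = 1.933 m above the base.
FS_sliding = μW / P_a = 0.49×303.5 / 119.8 = 1.241.

1.24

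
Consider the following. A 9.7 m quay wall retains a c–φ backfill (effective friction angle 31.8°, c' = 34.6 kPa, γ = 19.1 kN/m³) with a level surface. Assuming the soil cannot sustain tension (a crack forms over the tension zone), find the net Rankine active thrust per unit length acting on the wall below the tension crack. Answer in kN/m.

30.1 kN/m

K_a = 0.3098; √K_a = 0.5566.
Tension-crack depth z_c = 2c/(γ√K_a) = 2×34.6/(19.1×0.5566) = 6.509 m.
σ_a at base = K_a γ H − 2c√K_a = 0.3098×19.1×9.7 − 2×34.6×0.5566 = 18.88 kPa.
P_a = ½ × 18.88 × (H − z_c) = 0.5×18.88×3.191 = 30.12 kN/m.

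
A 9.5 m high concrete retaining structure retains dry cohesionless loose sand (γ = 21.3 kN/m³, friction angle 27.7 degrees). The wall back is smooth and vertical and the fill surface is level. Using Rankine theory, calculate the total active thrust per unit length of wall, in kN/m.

K_a = tan²(45° − φ/2) = 0.3653.
P_a = ½ K_a γ H² = 0.5 × 0.3653 × 21.3 × 9.5² = 351.1 kN/m.

351 kN/m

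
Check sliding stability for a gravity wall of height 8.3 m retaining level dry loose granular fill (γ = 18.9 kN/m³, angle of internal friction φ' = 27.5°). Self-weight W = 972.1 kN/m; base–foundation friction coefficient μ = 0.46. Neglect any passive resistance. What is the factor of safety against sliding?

1.87

K_a = tan²(45° − 27.5°/2) = 0.3682.
P_a = ½K_aγH² = 0.5×0.3682×18.9×8.3² = 239.7 kN/m, acting at H/3 = 2.767 m above the base.
FS_sliding = μW / P_a = 0.46×972.1 / 239.7 = 1.865.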